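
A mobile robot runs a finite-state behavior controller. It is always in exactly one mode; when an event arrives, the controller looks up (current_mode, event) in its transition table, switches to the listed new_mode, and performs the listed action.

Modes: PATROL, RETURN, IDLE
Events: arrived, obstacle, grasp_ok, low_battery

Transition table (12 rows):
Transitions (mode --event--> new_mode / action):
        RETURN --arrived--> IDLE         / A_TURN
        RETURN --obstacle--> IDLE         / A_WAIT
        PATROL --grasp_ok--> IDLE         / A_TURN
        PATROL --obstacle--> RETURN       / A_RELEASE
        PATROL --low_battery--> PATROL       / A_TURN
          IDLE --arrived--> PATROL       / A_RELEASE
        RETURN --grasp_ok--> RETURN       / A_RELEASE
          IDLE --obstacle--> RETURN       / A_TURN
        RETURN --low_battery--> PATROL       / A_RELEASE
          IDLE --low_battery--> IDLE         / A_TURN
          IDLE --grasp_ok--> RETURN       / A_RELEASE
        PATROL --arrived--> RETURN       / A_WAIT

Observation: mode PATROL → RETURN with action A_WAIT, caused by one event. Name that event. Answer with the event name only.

arrived

try arrived: (PATROL, arrived) → (RETURN, A_WAIT)  ← matches
try obstacle: (PATROL, obstacle) → (RETURN, A_RELEASE)
try grasp_ok: (PATROL, grasp_ok) → (IDLE, A_TURN)
try low_battery: (PATROL, low_battery) → (PATROL, A_TURN)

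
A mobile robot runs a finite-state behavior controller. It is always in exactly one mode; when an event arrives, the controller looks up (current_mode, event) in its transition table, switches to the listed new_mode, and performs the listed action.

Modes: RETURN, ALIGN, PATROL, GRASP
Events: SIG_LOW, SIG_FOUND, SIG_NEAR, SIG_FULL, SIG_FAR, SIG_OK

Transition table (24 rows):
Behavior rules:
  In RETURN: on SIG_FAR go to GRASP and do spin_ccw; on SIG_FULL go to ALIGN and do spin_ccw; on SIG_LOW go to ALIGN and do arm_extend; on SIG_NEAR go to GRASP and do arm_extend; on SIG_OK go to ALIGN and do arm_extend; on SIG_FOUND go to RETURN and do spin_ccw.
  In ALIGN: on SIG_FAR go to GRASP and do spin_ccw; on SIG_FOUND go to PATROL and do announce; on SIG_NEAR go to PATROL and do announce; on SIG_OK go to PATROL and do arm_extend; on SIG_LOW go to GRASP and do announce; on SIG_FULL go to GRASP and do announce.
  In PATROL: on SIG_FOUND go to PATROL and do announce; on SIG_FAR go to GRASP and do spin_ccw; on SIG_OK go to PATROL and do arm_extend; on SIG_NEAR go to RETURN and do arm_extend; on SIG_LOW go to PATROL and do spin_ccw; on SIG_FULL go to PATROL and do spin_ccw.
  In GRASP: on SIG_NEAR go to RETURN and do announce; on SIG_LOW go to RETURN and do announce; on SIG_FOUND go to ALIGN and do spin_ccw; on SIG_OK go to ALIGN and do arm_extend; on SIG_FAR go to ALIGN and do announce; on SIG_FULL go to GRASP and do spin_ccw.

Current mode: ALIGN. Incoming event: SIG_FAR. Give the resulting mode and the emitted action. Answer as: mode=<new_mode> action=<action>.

mode=GRASP action=spin_ccw

current mode = ALIGN; filter table to that mode:
  (ALIGN, SIG_FAR) → (GRASP, spin_ccw)  ← event matches
  (ALIGN, SIG_FOUND) → (PATROL, announce)
  (ALIGN, SIG_NEAR) → (PATROL, announce)
  (ALIGN, SIG_OK) → (PATROL, arm_extend)
  (ALIGN, SIG_LOW) → (GRASP, announce)
  (ALIGN, SIG_FULL) → (GRASP, announce)
event = SIG_FAR selects (GRASP, spin_ccw)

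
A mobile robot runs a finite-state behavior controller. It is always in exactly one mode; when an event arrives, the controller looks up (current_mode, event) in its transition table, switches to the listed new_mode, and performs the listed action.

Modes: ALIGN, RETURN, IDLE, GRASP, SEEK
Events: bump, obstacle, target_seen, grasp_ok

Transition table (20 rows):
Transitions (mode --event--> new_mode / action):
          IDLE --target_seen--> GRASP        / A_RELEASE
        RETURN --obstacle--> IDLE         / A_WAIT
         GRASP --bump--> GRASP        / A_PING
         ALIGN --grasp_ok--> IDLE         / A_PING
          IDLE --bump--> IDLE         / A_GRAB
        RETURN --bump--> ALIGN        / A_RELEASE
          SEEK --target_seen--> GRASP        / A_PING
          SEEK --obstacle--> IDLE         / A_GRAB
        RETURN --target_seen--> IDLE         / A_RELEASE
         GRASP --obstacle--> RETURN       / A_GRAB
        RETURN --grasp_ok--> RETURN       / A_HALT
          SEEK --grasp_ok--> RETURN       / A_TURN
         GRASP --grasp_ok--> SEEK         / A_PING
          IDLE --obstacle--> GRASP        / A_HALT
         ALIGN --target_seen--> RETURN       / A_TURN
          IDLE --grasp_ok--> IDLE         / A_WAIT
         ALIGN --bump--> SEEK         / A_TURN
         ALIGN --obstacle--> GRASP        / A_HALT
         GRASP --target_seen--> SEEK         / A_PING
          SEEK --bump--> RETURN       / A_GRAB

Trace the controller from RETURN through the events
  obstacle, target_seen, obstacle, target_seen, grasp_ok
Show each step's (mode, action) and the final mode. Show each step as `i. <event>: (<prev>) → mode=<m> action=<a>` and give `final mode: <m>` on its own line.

final mode: IDLE

1. obstacle: (RETURN) → mode=IDLE action=A_WAIT
2. target_seen: (IDLE) → mode=GRASP action=A_RELEASE
3. obstacle: (GRASP) → mode=RETURN action=A_GRAB
4. target_seen: (RETURN) → mode=IDLE action=A_RELEASE
5. grasp_ok: (IDLE) → mode=IDLE action=A_WAIT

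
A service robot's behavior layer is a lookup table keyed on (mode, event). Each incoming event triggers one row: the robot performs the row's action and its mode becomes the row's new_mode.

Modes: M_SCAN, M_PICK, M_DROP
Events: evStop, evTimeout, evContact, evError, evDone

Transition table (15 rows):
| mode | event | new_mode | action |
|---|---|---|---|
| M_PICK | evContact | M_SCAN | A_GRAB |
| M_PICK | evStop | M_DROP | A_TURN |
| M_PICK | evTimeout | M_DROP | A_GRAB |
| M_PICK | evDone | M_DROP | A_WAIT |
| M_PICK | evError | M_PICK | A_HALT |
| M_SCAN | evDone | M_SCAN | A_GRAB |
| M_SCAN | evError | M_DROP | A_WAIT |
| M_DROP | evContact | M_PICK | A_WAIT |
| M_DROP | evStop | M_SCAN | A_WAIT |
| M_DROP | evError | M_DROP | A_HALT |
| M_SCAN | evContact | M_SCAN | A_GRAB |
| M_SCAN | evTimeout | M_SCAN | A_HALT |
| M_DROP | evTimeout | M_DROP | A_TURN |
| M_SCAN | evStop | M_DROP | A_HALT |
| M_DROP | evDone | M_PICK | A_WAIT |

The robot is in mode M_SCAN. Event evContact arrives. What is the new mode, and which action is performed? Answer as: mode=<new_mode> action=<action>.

mode=M_SCAN action=A_GRAB

current mode = M_SCAN; filter table to that mode:
  (M_SCAN, evDone) → (M_SCAN, A_GRAB)
  (M_SCAN, evError) → (M_DROP, A_WAIT)
  (M_SCAN, evContact) → (M_SCAN, A_GRAB)  ← event matches
  (M_SCAN, evTimeout) → (M_SCAN, A_HALT)
  (M_SCAN, evStop) → (M_DROP, A_HALT)
event = evContact selects (M_SCAN, A_GRAB)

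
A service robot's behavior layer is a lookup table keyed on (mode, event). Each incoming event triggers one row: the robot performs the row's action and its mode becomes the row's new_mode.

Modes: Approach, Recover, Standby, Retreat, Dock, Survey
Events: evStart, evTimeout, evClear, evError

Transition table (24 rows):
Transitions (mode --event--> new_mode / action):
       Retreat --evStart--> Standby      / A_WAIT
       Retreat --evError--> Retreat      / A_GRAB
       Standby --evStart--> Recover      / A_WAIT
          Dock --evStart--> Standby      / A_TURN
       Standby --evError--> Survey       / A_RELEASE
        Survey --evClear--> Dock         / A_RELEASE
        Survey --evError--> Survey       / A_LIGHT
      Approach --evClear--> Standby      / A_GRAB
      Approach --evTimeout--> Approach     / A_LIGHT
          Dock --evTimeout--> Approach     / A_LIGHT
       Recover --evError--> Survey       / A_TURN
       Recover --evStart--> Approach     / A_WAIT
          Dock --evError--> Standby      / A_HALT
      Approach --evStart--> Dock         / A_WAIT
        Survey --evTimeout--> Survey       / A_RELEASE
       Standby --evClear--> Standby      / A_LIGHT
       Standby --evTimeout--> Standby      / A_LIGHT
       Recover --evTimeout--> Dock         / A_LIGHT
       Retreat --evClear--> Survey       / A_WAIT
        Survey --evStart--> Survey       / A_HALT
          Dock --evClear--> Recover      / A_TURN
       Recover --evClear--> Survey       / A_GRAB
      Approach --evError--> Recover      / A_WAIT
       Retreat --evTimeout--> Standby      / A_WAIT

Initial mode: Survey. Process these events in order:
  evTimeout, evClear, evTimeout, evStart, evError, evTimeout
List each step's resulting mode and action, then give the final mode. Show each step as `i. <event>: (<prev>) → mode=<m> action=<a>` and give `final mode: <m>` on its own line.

final mode: Standby

1. evTimeout: (Survey) → mode=Survey action=A_RELEASE
2. evClear: (Survey) → mode=Dock action=A_RELEASE
3. evTimeout: (Dock) → mode=Approach action=A_LIGHT
4. evStart: (Approach) → mode=Dock action=A_WAIT
5. evError: (Dock) → mode=Standby action=A_HALT
6. evTimeout: (Standby) → mode=Standby action=A_LIGHT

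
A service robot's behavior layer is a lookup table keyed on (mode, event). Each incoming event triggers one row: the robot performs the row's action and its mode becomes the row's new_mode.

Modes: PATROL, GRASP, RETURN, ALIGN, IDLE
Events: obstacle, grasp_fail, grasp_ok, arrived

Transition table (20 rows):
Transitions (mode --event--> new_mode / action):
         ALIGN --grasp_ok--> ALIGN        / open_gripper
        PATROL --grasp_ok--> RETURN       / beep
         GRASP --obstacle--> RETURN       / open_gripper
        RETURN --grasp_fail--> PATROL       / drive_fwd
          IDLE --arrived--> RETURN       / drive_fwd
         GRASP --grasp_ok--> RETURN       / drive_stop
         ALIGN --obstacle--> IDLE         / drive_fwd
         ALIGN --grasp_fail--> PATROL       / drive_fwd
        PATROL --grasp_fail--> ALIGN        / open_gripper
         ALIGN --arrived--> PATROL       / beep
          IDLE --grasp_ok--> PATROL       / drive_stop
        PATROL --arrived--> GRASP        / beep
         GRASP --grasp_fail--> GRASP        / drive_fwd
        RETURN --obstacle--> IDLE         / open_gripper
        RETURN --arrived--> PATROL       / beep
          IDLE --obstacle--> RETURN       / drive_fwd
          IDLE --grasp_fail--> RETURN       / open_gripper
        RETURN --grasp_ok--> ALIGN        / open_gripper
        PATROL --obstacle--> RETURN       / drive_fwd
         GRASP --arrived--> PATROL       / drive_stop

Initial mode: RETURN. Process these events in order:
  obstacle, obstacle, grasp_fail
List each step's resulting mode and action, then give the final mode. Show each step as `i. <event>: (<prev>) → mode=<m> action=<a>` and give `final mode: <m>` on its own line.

final mode: PATROL

1. obstacle: (RETURN) → mode=IDLE action=open_gripper
2. obstacle: (IDLE) → mode=RETURN action=drive_fwd
3. grasp_fail: (RETURN) → mode=PATROL action=drive_fwd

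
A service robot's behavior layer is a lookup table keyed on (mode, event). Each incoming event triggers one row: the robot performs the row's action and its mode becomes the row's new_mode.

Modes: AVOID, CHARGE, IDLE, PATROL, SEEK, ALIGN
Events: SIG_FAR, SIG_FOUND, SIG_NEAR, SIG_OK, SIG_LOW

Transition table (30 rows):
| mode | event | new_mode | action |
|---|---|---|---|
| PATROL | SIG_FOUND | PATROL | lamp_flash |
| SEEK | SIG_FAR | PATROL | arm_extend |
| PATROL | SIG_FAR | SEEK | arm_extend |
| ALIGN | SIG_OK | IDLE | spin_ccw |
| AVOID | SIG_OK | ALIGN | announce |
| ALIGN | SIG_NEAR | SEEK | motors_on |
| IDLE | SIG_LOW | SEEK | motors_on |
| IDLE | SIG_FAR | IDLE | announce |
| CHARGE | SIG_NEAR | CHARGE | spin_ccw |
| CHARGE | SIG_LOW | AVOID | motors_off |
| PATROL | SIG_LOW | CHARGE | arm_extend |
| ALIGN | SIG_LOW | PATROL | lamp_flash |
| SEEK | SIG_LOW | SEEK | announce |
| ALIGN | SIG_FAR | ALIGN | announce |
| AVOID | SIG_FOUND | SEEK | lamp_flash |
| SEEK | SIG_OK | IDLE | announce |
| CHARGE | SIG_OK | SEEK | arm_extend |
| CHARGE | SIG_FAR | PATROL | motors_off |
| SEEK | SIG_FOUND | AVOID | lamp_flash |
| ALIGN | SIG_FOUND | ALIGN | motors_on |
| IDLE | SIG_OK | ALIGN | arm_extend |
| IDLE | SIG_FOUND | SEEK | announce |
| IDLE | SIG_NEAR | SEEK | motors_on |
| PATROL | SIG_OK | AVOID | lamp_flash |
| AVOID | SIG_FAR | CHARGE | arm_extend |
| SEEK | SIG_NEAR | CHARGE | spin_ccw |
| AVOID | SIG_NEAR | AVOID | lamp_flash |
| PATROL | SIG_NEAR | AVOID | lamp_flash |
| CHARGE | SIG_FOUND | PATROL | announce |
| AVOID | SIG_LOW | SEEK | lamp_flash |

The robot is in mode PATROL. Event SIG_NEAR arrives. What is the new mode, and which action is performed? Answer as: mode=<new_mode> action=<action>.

mode=AVOID action=lamp_flash

current mode = PATROL; filter table to that mode:
  (PATROL, SIG_FOUND) → (PATROL, lamp_flash)
  (PATROL, SIG_FAR) → (SEEK, arm_extend)
  (PATROL, SIG_LOW) → (CHARGE, arm_extend)
  (PATROL, SIG_OK) → (AVOID, lamp_flash)
  (PATROL, SIG_NEAR) → (AVOID, lamp_flash)  ← event matches
event = SIG_NEAR selects (AVOID, lamp_flash)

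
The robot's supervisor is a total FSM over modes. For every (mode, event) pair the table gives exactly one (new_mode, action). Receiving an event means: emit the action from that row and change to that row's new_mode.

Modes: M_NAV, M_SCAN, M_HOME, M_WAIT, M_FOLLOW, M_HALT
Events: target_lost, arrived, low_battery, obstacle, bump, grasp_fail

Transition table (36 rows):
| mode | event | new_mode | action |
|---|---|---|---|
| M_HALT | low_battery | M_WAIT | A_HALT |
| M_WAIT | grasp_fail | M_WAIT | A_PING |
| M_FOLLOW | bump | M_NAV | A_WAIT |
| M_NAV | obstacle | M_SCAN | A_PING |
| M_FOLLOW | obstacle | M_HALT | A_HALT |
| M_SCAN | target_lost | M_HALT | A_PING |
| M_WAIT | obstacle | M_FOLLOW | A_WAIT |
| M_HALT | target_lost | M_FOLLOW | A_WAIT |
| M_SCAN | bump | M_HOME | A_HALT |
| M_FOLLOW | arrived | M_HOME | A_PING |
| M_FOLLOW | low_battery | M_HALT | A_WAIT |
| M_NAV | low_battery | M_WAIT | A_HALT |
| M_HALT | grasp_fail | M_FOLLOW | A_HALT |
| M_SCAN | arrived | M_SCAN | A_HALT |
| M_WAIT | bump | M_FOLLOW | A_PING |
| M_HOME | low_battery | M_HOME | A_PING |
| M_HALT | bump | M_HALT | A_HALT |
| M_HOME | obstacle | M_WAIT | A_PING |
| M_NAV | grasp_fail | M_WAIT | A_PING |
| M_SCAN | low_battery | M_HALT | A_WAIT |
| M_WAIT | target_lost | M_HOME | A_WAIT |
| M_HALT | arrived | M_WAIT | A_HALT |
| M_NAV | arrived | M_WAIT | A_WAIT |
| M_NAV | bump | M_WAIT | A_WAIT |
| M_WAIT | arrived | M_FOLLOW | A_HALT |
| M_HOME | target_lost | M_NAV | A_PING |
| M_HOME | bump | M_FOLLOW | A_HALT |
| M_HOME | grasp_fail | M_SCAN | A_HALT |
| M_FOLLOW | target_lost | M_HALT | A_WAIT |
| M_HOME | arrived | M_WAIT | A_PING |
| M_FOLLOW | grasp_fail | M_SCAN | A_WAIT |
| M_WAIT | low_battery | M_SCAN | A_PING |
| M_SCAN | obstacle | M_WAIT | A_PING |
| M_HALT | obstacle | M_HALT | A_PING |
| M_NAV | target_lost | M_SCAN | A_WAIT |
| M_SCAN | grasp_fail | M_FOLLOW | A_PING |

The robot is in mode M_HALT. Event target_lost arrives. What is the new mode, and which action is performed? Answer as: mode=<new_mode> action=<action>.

mode=M_FOLLOW action=A_WAIT

current mode = M_HALT; filter table to that mode:
  (M_HALT, low_battery) → (M_WAIT, A_HALT)
  (M_HALT, target_lost) → (M_FOLLOW, A_WAIT)  ← event matches
  (M_HALT, grasp_fail) → (M_FOLLOW, A_HALT)
  (M_HALT, bump) → (M_HALT, A_HALT)
  (M_HALT, arrived) → (M_WAIT, A_HALT)
  (M_HALT, obstacle) → (M_HALT, A_PING)
event = target_lost selects (M_FOLLOW, A_WAIT)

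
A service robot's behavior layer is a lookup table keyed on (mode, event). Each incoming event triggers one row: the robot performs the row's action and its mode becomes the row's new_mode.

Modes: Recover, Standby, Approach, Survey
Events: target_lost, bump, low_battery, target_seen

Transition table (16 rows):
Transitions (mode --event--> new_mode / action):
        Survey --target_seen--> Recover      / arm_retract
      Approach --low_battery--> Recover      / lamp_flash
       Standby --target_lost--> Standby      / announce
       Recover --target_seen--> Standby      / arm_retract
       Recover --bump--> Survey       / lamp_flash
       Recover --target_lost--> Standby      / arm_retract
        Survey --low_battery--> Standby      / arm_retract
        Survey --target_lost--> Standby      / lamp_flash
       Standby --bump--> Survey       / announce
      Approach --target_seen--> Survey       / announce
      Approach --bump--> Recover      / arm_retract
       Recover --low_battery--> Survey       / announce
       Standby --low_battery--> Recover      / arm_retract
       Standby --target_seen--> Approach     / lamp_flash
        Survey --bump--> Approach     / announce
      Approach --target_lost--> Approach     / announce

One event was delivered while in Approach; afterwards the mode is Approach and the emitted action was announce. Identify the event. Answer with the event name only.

try target_lost: (Approach, target_lost) → (Approach, announce)  ← matches
try bump: (Approach, bump) → (Recover, arm_retract)
try low_battery: (Approach, low_battery) → (Recover, lamp_flash)
try target_seen: (Approach, target_seen) → (Survey, announce)

target_lost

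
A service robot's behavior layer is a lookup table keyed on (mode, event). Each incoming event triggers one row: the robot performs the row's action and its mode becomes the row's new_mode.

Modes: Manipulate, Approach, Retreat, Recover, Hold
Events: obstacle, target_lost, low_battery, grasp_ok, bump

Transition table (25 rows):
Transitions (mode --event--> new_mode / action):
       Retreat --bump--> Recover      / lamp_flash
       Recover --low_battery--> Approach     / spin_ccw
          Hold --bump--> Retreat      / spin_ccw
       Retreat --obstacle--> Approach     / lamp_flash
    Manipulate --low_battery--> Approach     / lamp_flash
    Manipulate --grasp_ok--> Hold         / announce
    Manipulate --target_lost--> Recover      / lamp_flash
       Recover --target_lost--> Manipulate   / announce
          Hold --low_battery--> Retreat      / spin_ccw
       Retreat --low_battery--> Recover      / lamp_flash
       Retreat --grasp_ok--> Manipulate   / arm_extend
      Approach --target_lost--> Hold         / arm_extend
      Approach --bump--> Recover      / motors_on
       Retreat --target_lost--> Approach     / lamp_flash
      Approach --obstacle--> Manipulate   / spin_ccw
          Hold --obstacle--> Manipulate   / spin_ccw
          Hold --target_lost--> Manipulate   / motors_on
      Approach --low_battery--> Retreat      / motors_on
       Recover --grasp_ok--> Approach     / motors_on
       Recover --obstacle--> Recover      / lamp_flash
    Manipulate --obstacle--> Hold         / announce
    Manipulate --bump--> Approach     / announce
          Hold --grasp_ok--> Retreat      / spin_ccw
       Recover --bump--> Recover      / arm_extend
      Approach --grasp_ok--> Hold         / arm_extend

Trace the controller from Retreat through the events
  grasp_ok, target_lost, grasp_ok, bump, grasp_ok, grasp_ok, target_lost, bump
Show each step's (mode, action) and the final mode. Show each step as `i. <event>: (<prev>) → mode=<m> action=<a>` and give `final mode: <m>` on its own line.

final mode: Approach

1. grasp_ok: (Retreat) → mode=Manipulate action=arm_extend
2. target_lost: (Manipulate) → mode=Recover action=lamp_flash
3. grasp_ok: (Recover) → mode=Approach action=motors_on
4. bump: (Approach) → mode=Recover action=motors_on
5. grasp_ok: (Recover) → mode=Approach action=motors_on
6. grasp_ok: (Approach) → mode=Hold action=arm_extend
7. target_lost: (Hold) → mode=Manipulate action=motors_on
8. bump: (Manipulate) → mode=Approach action=announce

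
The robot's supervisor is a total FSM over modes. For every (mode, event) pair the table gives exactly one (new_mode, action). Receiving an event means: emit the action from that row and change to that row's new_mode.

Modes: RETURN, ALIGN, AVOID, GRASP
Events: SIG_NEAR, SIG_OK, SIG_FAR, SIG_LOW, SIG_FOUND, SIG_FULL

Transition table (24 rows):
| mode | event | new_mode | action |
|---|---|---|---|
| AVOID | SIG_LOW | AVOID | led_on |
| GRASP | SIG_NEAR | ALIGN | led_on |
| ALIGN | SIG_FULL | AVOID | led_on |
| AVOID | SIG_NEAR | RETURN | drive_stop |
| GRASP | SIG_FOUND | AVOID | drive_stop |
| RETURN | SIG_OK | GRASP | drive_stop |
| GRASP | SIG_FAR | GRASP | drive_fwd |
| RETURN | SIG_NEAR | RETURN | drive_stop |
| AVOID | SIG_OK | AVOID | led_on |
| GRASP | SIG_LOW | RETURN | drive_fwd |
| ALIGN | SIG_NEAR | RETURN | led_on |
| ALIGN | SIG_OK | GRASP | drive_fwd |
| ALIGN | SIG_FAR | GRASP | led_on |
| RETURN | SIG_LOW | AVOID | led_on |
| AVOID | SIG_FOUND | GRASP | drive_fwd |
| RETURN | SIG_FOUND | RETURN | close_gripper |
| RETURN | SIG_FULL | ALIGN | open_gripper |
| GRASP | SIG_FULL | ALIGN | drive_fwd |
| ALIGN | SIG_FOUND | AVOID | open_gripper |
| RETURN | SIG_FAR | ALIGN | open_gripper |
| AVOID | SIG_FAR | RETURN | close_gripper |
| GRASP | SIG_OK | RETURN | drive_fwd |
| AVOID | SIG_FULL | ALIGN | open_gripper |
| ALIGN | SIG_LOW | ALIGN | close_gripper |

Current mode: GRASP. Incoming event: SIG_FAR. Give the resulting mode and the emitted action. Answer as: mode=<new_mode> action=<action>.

mode=GRASP action=drive_fwd

current mode = GRASP; filter table to that mode:
  (GRASP, SIG_NEAR) → (ALIGN, led_on)
  (GRASP, SIG_FOUND) → (AVOID, drive_stop)
  (GRASP, SIG_FAR) → (GRASP, drive_fwd)  ← event matches
  (GRASP, SIG_LOW) → (RETURN, drive_fwd)
  (GRASP, SIG_FULL) → (ALIGN, drive_fwd)
  (GRASP, SIG_OK) → (RETURN, drive_fwd)
event = SIG_FAR selects (GRASP, drive_fwd)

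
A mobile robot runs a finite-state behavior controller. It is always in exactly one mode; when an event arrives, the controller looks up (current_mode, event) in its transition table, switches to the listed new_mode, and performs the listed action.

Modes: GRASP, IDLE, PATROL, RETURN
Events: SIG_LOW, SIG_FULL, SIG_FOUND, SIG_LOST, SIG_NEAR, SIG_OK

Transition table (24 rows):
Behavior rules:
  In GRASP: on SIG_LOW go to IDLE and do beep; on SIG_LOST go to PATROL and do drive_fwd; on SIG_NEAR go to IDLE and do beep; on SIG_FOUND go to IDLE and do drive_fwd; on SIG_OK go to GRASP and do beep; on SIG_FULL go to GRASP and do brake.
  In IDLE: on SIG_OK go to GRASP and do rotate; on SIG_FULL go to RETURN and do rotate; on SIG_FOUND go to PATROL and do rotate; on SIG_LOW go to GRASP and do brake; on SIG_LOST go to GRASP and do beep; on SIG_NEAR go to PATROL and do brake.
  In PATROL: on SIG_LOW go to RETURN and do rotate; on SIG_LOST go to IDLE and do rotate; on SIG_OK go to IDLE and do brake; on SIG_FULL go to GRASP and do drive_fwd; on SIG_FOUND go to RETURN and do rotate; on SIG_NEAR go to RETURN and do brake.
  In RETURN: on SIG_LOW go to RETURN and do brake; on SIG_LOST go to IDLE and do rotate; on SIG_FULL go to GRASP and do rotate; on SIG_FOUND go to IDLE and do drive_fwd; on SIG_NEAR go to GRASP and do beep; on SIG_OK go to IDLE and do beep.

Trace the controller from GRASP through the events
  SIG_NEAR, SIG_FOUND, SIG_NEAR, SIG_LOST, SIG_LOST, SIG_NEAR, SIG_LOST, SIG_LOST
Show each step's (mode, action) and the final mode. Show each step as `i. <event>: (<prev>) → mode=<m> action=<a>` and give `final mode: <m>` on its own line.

1. SIG_NEAR: (GRASP) → mode=IDLE action=beep
2. SIG_FOUND: (IDLE) → mode=PATROL action=rotate
3. SIG_NEAR: (PATROL) → mode=RETURN action=brake
4. SIG_LOST: (RETURN) → mode=IDLE action=rotate
5. SIG_LOST: (IDLE) → mode=GRASP action=beep
6. SIG_NEAR: (GRASP) → mode=IDLE action=beep
7. SIG_LOST: (IDLE) → mode=GRASP action=beep
8. SIG_LOST: (GRASP) → mode=PATROL action=drive_fwd

final mode: PATROL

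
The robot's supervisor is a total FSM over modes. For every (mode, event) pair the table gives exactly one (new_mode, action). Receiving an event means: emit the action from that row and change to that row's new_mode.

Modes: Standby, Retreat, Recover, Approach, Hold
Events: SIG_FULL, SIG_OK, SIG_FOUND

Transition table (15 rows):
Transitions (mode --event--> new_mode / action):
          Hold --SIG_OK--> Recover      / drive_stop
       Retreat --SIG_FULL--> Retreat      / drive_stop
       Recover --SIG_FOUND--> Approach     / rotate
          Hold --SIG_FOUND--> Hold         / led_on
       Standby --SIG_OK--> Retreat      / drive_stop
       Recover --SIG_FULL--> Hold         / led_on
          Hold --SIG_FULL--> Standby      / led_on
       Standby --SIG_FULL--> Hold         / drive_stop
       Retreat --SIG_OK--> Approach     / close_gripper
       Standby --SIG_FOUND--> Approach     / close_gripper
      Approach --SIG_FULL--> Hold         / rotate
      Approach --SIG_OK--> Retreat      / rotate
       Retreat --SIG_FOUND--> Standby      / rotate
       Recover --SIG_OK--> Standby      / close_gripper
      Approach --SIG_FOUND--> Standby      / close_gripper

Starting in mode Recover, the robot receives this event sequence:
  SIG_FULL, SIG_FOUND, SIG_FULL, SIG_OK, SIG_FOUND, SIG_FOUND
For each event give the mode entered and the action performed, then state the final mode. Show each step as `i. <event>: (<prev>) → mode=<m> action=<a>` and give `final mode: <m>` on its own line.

1. SIG_FULL: (Recover) → mode=Hold action=led_on
2. SIG_FOUND: (Hold) → mode=Hold action=led_on
3. SIG_FULL: (Hold) → mode=Standby action=led_on
4. SIG_OK: (Standby) → mode=Retreat action=drive_stop
5. SIG_FOUND: (Retreat) → mode=Standby action=rotate
6. SIG_FOUND: (Standby) → mode=Approach action=close_gripper

final mode: Approach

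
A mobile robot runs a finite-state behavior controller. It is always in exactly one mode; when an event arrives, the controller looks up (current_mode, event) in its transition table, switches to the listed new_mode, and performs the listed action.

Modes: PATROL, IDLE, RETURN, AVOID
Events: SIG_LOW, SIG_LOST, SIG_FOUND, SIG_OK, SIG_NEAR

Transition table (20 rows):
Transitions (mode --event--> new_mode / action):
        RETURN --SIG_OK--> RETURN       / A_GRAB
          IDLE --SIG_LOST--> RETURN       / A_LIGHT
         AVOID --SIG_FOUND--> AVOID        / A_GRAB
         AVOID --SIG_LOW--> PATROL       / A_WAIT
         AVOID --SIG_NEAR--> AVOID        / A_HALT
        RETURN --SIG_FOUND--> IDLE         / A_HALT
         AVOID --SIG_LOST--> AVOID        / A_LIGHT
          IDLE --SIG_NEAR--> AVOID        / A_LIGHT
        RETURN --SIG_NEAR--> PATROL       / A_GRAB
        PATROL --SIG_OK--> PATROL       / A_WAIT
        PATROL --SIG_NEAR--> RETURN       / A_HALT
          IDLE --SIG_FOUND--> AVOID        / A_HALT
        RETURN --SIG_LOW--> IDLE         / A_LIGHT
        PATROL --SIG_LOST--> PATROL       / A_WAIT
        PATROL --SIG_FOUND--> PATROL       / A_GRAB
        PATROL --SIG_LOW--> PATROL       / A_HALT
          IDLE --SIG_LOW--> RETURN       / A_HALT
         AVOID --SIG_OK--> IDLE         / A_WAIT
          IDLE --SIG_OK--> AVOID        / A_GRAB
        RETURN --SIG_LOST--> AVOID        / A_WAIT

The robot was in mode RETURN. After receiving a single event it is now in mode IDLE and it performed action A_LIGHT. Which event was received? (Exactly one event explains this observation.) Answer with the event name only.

try SIG_LOW: (RETURN, SIG_LOW) → (IDLE, A_LIGHT)  ← matches
try SIG_LOST: (RETURN, SIG_LOST) → (AVOID, A_WAIT)
try SIG_FOUND: (RETURN, SIG_FOUND) → (IDLE, A_HALT)
try SIG_OK: (RETURN, SIG_OK) → (RETURN, A_GRAB)
try SIG_NEAR: (RETURN, SIG_NEAR) → (PATROL, A_GRAB)

SIG_LOW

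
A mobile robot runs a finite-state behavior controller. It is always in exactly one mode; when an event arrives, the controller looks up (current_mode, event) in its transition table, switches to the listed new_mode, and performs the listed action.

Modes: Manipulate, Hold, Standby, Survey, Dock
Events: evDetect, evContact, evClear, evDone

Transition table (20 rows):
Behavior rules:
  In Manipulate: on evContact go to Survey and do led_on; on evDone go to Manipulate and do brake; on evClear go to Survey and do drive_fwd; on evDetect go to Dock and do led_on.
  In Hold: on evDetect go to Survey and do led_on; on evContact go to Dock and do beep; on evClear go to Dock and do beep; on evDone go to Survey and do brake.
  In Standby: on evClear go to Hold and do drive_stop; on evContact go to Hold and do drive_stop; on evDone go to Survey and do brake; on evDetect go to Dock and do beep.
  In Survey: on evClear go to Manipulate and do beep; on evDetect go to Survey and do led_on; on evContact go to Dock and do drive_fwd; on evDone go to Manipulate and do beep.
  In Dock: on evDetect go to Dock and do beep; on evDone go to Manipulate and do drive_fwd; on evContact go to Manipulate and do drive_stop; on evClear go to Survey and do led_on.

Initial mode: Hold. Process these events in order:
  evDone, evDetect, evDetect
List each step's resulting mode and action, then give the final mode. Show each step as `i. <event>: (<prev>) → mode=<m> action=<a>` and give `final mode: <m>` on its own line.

1. evDone: (Hold) → mode=Survey action=brake
2. evDetect: (Survey) → mode=Survey action=led_on
3. evDetect: (Survey) → mode=Survey action=led_on

final mode: Survey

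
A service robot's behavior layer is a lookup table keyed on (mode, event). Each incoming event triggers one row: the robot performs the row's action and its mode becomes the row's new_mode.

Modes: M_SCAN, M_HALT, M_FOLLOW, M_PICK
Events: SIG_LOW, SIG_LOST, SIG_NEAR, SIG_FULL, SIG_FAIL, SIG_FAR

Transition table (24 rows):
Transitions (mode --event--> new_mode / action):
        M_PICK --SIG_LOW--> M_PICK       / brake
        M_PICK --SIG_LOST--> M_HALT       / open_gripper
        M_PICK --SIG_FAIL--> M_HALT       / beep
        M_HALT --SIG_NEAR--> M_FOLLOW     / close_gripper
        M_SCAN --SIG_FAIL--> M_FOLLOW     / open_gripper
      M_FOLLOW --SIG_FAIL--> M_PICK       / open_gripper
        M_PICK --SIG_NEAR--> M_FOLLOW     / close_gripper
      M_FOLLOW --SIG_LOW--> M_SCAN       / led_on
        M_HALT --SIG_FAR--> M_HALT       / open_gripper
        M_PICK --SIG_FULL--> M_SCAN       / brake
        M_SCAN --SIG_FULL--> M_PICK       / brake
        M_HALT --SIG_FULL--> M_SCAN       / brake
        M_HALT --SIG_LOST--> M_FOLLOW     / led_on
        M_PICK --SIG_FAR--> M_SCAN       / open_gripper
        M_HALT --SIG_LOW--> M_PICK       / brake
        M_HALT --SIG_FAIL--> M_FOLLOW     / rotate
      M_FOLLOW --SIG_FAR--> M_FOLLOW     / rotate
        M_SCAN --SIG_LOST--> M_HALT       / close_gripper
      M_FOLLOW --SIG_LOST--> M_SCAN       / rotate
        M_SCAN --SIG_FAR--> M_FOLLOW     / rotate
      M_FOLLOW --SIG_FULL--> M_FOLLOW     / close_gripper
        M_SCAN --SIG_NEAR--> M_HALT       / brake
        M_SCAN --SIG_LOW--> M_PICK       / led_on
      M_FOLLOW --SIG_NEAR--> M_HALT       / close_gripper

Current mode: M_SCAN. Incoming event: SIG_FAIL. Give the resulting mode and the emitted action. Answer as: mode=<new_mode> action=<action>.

mode=M_FOLLOW action=open_gripper

current mode = M_SCAN; filter table to that mode:
  (M_SCAN, SIG_FAIL) → (M_FOLLOW, open_gripper)  ← event matches
  (M_SCAN, SIG_FULL) → (M_PICK, brake)
  (M_SCAN, SIG_LOST) → (M_HALT, close_gripper)
  (M_SCAN, SIG_FAR) → (M_FOLLOW, rotate)
  (M_SCAN, SIG_NEAR) → (M_HALT, brake)
  (M_SCAN, SIG_LOW) → (M_PICK, led_on)
event = SIG_FAIL selects (M_FOLLOW, open_gripper)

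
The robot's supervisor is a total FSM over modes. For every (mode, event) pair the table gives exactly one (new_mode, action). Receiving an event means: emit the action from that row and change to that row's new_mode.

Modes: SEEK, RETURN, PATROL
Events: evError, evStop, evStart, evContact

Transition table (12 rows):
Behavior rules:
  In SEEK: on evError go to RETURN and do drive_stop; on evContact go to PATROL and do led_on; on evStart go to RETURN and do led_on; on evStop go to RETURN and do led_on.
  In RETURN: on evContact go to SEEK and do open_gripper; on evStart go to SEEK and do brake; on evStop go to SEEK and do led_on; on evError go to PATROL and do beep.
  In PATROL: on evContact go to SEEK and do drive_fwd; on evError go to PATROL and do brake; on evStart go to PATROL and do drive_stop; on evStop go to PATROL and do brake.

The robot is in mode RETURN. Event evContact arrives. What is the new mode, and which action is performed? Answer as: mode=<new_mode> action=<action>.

mode=SEEK action=open_gripper

current mode = RETURN; filter table to that mode:
  (RETURN, evContact) → (SEEK, open_gripper)  ← event matches
  (RETURN, evStart) → (SEEK, brake)
  (RETURN, evStop) → (SEEK, led_on)
  (RETURN, evError) → (PATROL, beep)
event = evContact selects (SEEK, open_gripper)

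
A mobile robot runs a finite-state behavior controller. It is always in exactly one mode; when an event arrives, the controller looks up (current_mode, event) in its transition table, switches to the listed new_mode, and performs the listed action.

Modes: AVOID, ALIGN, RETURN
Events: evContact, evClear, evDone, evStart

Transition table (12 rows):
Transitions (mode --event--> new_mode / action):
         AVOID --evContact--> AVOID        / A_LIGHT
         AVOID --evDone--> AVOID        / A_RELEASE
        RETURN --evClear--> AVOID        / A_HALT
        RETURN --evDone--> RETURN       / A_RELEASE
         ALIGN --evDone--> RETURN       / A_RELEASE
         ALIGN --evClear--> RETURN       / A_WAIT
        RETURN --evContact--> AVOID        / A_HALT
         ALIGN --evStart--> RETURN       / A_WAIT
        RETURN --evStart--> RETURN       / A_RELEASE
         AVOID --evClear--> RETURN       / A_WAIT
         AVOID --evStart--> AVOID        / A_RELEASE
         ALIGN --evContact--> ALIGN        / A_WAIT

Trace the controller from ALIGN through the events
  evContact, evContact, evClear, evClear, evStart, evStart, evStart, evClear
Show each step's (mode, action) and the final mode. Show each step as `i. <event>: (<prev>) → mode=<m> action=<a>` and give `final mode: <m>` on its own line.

1. evContact: (ALIGN) → mode=ALIGN action=A_WAIT
2. evContact: (ALIGN) → mode=ALIGN action=A_WAIT
3. evClear: (ALIGN) → mode=RETURN action=A_WAIT
4. evClear: (RETURN) → mode=AVOID action=A_HALT
5. evStart: (AVOID) → mode=AVOID action=A_RELEASE
6. evStart: (AVOID) → mode=AVOID action=A_RELEASE
7. evStart: (AVOID) → mode=AVOID action=A_RELEASE
8. evClear: (AVOID) → mode=RETURN action=A_WAIT

final mode: RETURN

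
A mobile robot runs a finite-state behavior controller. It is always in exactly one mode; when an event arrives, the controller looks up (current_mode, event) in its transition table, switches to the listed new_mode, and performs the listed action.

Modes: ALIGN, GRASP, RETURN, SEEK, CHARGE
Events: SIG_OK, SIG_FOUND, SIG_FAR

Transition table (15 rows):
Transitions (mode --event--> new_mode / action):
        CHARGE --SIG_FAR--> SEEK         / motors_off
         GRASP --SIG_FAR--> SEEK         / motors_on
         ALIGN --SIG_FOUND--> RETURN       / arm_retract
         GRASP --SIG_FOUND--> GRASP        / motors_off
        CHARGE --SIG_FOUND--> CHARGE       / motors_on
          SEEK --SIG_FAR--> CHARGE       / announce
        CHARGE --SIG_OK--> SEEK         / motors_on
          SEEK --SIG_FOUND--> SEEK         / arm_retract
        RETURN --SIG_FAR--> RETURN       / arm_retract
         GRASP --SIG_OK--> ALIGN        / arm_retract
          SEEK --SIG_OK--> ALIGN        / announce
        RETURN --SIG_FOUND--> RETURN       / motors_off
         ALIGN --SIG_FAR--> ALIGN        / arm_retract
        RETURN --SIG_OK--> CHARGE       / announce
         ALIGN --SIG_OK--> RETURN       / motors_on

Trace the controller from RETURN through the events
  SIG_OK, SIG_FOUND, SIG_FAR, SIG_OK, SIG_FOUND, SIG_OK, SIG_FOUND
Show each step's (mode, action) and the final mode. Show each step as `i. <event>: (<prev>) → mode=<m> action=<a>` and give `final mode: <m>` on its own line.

final mode: CHARGE

1. SIG_OK: (RETURN) → mode=CHARGE action=announce
2. SIG_FOUND: (CHARGE) → mode=CHARGE action=motors_on
3. SIG_FAR: (CHARGE) → mode=SEEK action=motors_off
4. SIG_OK: (SEEK) → mode=ALIGN action=announce
5. SIG_FOUND: (ALIGN) → mode=RETURN action=arm_retract
6. SIG_OK: (RETURN) → mode=CHARGE action=announce
7. SIG_FOUND: (CHARGE) → mode=CHARGE action=motors_on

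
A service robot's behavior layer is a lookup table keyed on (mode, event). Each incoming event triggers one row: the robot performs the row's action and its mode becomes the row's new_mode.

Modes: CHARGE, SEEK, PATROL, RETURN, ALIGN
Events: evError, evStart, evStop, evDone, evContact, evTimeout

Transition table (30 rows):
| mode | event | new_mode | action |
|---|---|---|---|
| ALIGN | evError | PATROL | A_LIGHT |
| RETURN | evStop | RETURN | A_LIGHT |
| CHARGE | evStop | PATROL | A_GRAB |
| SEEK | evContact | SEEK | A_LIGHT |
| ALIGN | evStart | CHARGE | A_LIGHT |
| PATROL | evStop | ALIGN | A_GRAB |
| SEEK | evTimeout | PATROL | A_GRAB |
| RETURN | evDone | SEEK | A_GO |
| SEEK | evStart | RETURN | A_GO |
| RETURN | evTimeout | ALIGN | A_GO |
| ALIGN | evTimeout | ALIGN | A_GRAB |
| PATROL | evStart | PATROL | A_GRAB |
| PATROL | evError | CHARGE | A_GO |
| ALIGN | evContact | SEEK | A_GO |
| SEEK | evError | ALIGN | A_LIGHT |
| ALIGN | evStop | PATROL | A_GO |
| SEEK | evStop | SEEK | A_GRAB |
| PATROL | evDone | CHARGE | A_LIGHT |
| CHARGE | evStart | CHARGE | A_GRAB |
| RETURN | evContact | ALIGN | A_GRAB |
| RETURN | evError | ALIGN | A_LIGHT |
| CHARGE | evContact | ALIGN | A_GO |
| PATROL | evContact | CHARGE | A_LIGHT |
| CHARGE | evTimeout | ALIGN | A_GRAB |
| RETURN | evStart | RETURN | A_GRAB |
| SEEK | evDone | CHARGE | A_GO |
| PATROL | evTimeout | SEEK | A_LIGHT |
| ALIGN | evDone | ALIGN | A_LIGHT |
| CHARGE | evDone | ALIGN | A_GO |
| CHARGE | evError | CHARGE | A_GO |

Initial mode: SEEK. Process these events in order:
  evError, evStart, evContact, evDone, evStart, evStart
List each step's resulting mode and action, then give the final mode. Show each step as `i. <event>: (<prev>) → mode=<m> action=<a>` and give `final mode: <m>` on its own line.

1. evError: (SEEK) → mode=ALIGN action=A_LIGHT
2. evStart: (ALIGN) → mode=CHARGE action=A_LIGHT
3. evContact: (CHARGE) → mode=ALIGN action=A_GO
4. evDone: (ALIGN) → mode=ALIGN action=A_LIGHT
5. evStart: (ALIGN) → mode=CHARGE action=A_LIGHT
6. evStart: (CHARGE) → mode=CHARGE action=A_GRAB

final mode: CHARGE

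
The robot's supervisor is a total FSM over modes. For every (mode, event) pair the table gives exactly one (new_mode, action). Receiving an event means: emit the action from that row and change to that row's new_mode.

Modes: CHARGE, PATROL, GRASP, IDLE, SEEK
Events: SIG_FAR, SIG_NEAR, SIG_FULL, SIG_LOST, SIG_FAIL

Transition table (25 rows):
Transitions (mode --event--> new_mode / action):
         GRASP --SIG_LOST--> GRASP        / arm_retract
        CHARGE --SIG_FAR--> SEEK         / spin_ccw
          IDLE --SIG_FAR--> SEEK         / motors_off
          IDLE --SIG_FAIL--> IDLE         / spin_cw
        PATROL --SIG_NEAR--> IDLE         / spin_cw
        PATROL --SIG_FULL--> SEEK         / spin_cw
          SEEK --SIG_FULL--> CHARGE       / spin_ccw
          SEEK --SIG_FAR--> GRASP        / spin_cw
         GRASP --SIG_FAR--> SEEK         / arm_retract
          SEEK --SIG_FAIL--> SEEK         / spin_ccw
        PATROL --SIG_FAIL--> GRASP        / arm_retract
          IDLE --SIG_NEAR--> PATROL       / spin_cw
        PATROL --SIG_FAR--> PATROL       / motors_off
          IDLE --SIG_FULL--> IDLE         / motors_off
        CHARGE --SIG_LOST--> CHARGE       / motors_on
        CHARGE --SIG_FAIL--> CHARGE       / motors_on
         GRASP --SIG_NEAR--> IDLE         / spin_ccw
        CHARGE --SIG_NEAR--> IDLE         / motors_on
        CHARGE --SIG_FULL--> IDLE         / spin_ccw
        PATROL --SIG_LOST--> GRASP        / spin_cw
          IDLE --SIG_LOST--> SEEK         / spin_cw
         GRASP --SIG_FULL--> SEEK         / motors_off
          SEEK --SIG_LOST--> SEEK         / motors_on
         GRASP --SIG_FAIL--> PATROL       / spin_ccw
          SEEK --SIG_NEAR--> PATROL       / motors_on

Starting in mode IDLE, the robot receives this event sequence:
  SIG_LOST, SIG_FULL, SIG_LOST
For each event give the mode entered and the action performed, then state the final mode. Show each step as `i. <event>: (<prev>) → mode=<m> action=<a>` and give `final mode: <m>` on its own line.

final mode: CHARGE

1. SIG_LOST: (IDLE) → mode=SEEK action=spin_cw
2. SIG_FULL: (SEEK) → mode=CHARGE action=spin_ccw
3. SIG_LOST: (CHARGE) → mode=CHARGE action=motors_on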